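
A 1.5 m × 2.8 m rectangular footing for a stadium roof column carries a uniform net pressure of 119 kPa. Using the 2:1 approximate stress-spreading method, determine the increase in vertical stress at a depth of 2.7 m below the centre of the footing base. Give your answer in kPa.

By the 2:1 method the load spreads at 1 horizontal : 2 vertical, so at depth z the loaded area has grown by z in each plan dimension:
Δσ = qBL/((B+z)(L+z)) = 119×1.5×2.8/((1.5+2.7)(2.8+2.7)) = 21.636 kPa

Δσ_z ≈ 21.6 kPa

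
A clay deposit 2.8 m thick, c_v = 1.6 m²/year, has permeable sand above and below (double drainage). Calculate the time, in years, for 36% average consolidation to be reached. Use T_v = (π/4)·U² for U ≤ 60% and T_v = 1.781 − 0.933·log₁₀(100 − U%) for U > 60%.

Drainage path length: H_d = H/2 = 1.4 m (double drainage).
U ≤ 60%: T_v = (π/4)·U² = (π/4)×0.36² = 0.10179.
t = T_v·H_d²/c_v = 0.10179×1.4²/1.6 = 0.1247 years.

t ≈ 0.125 years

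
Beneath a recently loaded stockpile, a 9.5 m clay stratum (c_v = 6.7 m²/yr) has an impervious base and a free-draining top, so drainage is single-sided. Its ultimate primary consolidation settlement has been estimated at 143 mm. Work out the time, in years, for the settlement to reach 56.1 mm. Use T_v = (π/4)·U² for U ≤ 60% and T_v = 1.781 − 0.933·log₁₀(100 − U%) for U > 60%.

Drainage path length: H_d = H = 9.5 m (single drainage).
U = S(t)/S_ult = 56.1/143 = 0.3923.
U ≤ 60%: T_v = (π/4)·U² = (π/4)×0.39231² = 0.12088.
t = T_v·H_d²/c_v = 0.12088×9.5²/6.7 = 1.628 years.

t ≈ 1.63 years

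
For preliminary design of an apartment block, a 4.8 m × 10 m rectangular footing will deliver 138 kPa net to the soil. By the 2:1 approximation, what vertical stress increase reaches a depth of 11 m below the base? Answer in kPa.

By the 2:1 method the load spreads at 1 horizontal : 2 vertical, so at depth z the loaded area has grown by z in each plan dimension:
Δσ = qBL/((B+z)(L+z)) = 138×4.8×10/((4.8+11)(10+11)) = 19.964 kPa

Δσ_z ≈ 20 kPa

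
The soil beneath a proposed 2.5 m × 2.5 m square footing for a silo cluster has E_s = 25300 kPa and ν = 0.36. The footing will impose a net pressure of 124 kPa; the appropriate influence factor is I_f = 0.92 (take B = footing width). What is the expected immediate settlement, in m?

S_e ≈ 0.00981 m

Immediate (elastic) settlement: S_e = q·B·(1−ν²)/E_s · I_f.
S_e = 124 × 2.5 × (1 − 0.36²) / 25300 × 0.92
    = 124 × 2.5 × 0.8704 / 25300 × 0.92
    = 0.009812 m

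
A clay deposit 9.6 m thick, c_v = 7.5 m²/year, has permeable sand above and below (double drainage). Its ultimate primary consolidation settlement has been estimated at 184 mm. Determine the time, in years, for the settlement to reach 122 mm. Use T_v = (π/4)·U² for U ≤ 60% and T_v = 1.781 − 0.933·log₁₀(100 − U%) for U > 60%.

Drainage path length: H_d = H/2 = 4.8 m (double drainage).
U = S(t)/S_ult = 122/184 = 0.663.
U > 60%: T_v = 1.781 − 0.933·log₁₀(100 − 66.304) = 0.35577.
t = T_v·H_d²/c_v = 0.35577×4.8²/7.5 = 1.093 years.

t ≈ 1.09 years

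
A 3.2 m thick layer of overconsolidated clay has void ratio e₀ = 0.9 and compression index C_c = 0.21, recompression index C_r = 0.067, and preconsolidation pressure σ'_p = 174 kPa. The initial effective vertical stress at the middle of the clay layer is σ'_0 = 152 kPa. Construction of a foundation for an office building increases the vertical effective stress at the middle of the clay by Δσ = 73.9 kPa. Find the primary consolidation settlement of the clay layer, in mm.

S_c ≈ 46.7 mm

Final effective stress: σ'_f = 152 + 73.9 = 225.9 kPa.
σ'_f = 225.9 > σ'_p = 174 kPa, so the stress path crosses the preconsolidation pressure — recompression up to σ'_p, then virgin compression beyond:
S_c = H/(1+e₀)·[C_r·log₁₀(σ'_p/σ'_0) + C_c·log₁₀(σ'_f/σ'_p)]
    = 3.2/1.9 × [0.067×log₁₀(174/152) + 0.21×log₁₀(225.9/174)]
    = 1.6842 × [0.0039333 + 0.023807] = 0.04672 m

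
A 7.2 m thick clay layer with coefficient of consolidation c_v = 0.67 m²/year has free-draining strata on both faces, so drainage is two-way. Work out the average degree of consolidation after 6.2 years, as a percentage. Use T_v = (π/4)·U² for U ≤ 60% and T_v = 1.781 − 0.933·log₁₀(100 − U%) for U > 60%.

U ≈ 63.2 %

Drainage path length: H_d = H/2 = 3.6 m (double drainage).
T_v = c_v·t/H_d² = 0.67×6.2/3.6² = 0.32052.
T_v = 0.32052 corresponds to the U > 60% branch:
U = 1 − 10^((1.781 − T_v)/0.933)/100 = 0.6324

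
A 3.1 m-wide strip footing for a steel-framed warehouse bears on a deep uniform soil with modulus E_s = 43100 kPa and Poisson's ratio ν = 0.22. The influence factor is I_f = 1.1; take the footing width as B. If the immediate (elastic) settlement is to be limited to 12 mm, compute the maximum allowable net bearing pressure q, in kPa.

S_e = q·B·(1−ν²)/E_s · I_f  ⇒  q = S_e·E_s / (B·(1−ν²)·I_f).
q = 0.012 × 43100 / (3.1 × 0.9516 × 1.1) = 159.4 kPa

q ≈ 159 kPa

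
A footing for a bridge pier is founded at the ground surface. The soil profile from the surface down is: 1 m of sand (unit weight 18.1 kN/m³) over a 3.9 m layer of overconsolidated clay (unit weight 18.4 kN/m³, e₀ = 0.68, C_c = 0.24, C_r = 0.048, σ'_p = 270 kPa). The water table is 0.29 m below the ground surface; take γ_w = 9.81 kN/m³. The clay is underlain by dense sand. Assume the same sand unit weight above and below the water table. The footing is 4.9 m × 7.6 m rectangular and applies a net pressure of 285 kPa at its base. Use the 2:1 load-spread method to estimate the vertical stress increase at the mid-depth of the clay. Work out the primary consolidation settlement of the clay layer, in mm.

S_c ≈ 83.3 mm

Mid-depth of clay below the ground surface: z = 1 + 3.9/2 = 2.95 m.
Total vertical stress at mid-clay: σ_v = 18.1×1 + 18.4×1.95 = 53.98 kPa.
Pore pressure: u = 9.81×(2.95 − 0.29) = 26.095 kPa.
Initial effective stress: σ'_0 = σ_v − u = 53.98 − 26.095 = 27.885 kPa.
Stress increase at mid-clay by the 2:1 spreading method:
Δσ = qBL/((B+z)(L+z)) = 285×4.9×7.6/((4.9+2.95)(7.6+2.95)) = 128.15 kPa
Final effective stress: σ'_f = 27.885 + 128.15 = 156.03 kPa.
σ'_f = 156.03 ≤ σ'_p = 270 kPa, so the clay remains overconsolidated and only the recompression index applies:
S_c = C_r·H/(1+e₀)·log₁₀(σ'_f/σ'_0) = 0.048×3.9/1.68×log₁₀(156.03/27.885)
    = 0.11143 × 0.74784 = 0.08333 m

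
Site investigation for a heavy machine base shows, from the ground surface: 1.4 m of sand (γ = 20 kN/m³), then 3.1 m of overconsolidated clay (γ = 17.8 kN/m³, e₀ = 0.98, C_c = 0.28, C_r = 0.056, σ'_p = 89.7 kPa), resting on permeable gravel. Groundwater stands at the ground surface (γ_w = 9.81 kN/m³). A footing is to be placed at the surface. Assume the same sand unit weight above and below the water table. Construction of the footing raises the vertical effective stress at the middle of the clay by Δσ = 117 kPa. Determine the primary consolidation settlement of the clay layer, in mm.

Mid-depth of clay below the ground surface: z = 1.4 + 3.1/2 = 2.95 m.
Total vertical stress at mid-clay: σ_v = 20×1.4 + 17.8×1.55 = 55.59 kPa.
Pore pressure: u = 9.81×(2.95 − 0) = 28.94 kPa.
Initial effective stress: σ'_0 = σ_v − u = 55.59 − 28.94 = 26.65 kPa.
Final effective stress: σ'_f = 26.65 + 117 = 143.65 kPa.
σ'_f = 143.65 > σ'_p = 89.7 kPa, so the stress path crosses the preconsolidation pressure — recompression up to σ'_p, then virgin compression beyond:
S_c = H/(1+e₀)·[C_r·log₁₀(σ'_p/σ'_0) + C_c·log₁₀(σ'_f/σ'_p)]
    = 3.1/1.98 × [0.056×log₁₀(89.7/26.65) + 0.28×log₁₀(143.65/89.7)]
    = 1.5657 × [0.029517 + 0.057264] = 0.1359 m

S_c ≈ 136 mm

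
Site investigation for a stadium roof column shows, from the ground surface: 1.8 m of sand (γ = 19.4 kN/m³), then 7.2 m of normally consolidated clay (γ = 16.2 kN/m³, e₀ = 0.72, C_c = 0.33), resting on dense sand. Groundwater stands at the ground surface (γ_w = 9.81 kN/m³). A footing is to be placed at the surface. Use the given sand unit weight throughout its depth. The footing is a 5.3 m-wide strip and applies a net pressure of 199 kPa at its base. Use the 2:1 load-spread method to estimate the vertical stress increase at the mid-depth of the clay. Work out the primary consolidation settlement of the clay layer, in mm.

Mid-depth of clay below the ground surface: z = 1.8 + 7.2/2 = 5.4 m.
Total vertical stress at mid-clay: σ_v = 19.4×1.8 + 16.2×3.6 = 93.24 kPa.
Pore pressure: u = 9.81×(5.4 − 0) = 52.974 kPa.
Initial effective stress: σ'_0 = σ_v − u = 93.24 − 52.974 = 40.266 kPa.
Stress increase at mid-clay by the 2:1 spreading method:
Δσ = qB/(B+z) = 199×5.3/(5.3+5.4) = 98.57 kPa
Final effective stress: σ'_f = σ'_0 + Δσ = 40.266 + 98.57 = 138.84 kPa.
Normally consolidated clay, so the full stress increment lies on the virgin compression line:
S_c = C_c·H/(1+e₀)·log₁₀(σ'_f/σ'_0) = 0.33×7.2/(1+0.72)×log₁₀(138.84/40.266)
    = 1.3814 × 0.53758 = 0.7426 m

S_c ≈ 743 mm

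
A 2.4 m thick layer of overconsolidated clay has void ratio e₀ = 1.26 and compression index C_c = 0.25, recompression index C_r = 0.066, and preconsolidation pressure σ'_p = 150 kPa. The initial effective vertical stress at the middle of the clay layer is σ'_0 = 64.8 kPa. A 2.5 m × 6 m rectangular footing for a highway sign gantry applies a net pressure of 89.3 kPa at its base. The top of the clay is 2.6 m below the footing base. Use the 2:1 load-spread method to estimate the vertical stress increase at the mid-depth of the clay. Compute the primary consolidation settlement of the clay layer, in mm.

Mid-depth of clay below the footing base: z = 2.6 + 2.4/2 = 3.8 m.
Stress increase at mid-clay by the 2:1 spreading method:
Δσ = qBL/((B+z)(L+z)) = 89.3×2.5×6/((2.5+3.8)(6+3.8)) = 21.696 kPa
Final effective stress: σ'_f = 64.8 + 21.696 = 86.496 kPa.
σ'_f = 86.496 ≤ σ'_p = 150 kPa, so the clay remains overconsolidated and only the recompression index applies:
S_c = C_r·H/(1+e₀)·log₁₀(σ'_f/σ'_0) = 0.066×2.4/2.26×log₁₀(86.496/64.8)
    = 0.070085 × 0.12542 = 0.00879 m

S_c ≈ 8.79 mm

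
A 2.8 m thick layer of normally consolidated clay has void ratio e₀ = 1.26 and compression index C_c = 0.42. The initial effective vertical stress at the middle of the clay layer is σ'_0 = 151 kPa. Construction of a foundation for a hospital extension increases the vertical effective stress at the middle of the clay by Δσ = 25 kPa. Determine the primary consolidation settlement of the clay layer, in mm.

S_c ≈ 34.6 mm

Final effective stress: σ'_f = σ'_0 + Δσ = 151 + 25 = 176 kPa.
Normally consolidated clay, so the full stress increment lies on the virgin compression line:
S_c = C_c·H/(1+e₀)·log₁₀(σ'_f/σ'_0) = 0.42×2.8/(1+1.26)×log₁₀(176/151)
    = 0.52035 × 0.066536 = 0.03462 m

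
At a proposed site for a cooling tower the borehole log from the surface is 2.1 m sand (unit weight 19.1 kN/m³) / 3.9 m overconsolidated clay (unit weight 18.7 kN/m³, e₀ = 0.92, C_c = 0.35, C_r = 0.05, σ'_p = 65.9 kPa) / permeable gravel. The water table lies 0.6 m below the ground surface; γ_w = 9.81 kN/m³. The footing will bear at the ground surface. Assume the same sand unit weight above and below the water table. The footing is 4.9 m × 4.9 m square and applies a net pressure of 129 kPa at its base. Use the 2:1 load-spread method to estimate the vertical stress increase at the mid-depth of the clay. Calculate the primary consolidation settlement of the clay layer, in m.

S_c ≈ 0.0843 m

Mid-depth of clay below the ground surface: z = 2.1 + 3.9/2 = 4.05 m.
Total vertical stress at mid-clay: σ_v = 19.1×2.1 + 18.7×1.95 = 76.575 kPa.
Pore pressure: u = 9.81×(4.05 − 0.6) = 33.845 kPa.
Initial effective stress: σ'_0 = σ_v − u = 76.575 − 33.845 = 42.73 kPa.
Stress increase at mid-clay by the 2:1 spreading method:
Δσ = qBL/((B+z)(L+z)) = 129×4.9×4.9/((4.9+4.05)(4.9+4.05)) = 38.667 kPa
Final effective stress: σ'_f = 42.73 + 38.667 = 81.397 kPa.
σ'_f = 81.397 > σ'_p = 65.9 kPa, so the stress path crosses the preconsolidation pressure — recompression up to σ'_p, then virgin compression beyond:
S_c = H/(1+e₀)·[C_r·log₁₀(σ'_p/σ'_0) + C_c·log₁₀(σ'_f/σ'_p)]
    = 3.9/1.92 × [0.05×log₁₀(65.9/42.73) + 0.35×log₁₀(81.397/65.9)]
    = 2.0312 × [0.0094076 + 0.032103] = 0.08432 m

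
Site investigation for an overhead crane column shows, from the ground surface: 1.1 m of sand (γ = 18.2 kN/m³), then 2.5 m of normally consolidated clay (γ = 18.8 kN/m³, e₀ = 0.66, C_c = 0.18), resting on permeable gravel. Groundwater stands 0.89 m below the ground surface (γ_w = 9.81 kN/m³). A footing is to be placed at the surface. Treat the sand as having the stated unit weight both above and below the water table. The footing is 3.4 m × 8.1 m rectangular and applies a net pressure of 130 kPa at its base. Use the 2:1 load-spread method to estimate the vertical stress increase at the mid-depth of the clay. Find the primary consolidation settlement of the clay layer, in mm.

Mid-depth of clay below the ground surface: z = 1.1 + 2.5/2 = 2.35 m.
Total vertical stress at mid-clay: σ_v = 18.2×1.1 + 18.8×1.25 = 43.52 kPa.
Pore pressure: u = 9.81×(2.35 − 0.89) = 14.323 kPa.
Initial effective stress: σ'_0 = σ_v − u = 43.52 − 14.323 = 29.197 kPa.
Stress increase at mid-clay by the 2:1 spreading method:
Δσ = qBL/((B+z)(L+z)) = 130×3.4×8.1/((3.4+2.35)(8.1+2.35)) = 59.583 kPa
Final effective stress: σ'_f = σ'_0 + Δσ = 29.197 + 59.583 = 88.78 kPa.
Normally consolidated clay, so the full stress increment lies on the virgin compression line:
S_c = C_c·H/(1+e₀)·log₁₀(σ'_f/σ'_0) = 0.18×2.5/(1+0.66)×log₁₀(88.78/29.197)
    = 0.27108 × 0.48298 = 0.1309 m

S_c ≈ 131 mm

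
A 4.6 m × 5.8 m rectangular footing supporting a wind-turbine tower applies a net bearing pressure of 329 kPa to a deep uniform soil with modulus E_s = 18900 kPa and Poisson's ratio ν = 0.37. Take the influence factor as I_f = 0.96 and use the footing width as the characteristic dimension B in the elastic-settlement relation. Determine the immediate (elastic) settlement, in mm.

Immediate (elastic) settlement: S_e = q·B·(1−ν²)/E_s · I_f.
S_e = 329 × 4.6 × (1 − 0.37²) / 18900 × 0.96
    = 329 × 4.6 × 0.8631 / 18900 × 0.96
    = 0.06635 m = 66.35 mm

S_e ≈ 66.3 mm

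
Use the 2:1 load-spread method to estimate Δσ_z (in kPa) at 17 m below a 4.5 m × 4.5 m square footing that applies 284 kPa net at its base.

Δσ_z ≈ 12.4 kPa

By the 2:1 method the load spreads at 1 horizontal : 2 vertical, so at depth z the loaded area has grown by z in each plan dimension:
Δσ = qBL/((B+z)(L+z)) = 284×4.5×4.5/((4.5+17)(4.5+17)) = 12.441 kPa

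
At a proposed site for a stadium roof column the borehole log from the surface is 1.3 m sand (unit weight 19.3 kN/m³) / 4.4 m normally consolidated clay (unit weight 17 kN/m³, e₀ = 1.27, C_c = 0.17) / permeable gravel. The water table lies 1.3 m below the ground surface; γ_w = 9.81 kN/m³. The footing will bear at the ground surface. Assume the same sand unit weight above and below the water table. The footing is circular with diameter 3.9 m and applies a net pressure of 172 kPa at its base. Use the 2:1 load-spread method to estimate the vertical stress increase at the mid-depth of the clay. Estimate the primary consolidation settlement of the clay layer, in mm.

Mid-depth of clay below the ground surface: z = 1.3 + 4.4/2 = 3.5 m.
Total vertical stress at mid-clay: σ_v = 19.3×1.3 + 17×2.2 = 62.49 kPa.
Pore pressure: u = 9.81×(3.5 − 1.3) = 21.582 kPa.
Initial effective stress: σ'_0 = σ_v − u = 62.49 − 21.582 = 40.908 kPa.
Stress increase at mid-clay by the 2:1 spreading method:
Δσ ≈ qD²/(D+z)² = 172×3.9²/(3.9+3.5)² = 47.774 kPa
Final effective stress: σ'_f = σ'_0 + Δσ = 40.908 + 47.774 = 88.682 kPa.
Normally consolidated clay, so the full stress increment lies on the virgin compression line:
S_c = C_c·H/(1+e₀)·log₁₀(σ'_f/σ'_0) = 0.17×4.4/(1+1.27)×log₁₀(88.682/40.908)
    = 0.32952 × 0.33603 = 0.1107 m

S_c ≈ 111 mm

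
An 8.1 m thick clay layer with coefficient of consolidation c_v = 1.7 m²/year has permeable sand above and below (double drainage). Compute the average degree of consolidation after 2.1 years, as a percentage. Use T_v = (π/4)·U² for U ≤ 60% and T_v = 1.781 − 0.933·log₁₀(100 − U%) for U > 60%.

U ≈ 52.6 %

Drainage path length: H_d = H/2 = 4.05 m (double drainage).
T_v = c_v·t/H_d² = 1.7×2.1/4.05² = 0.21765.
T_v = 0.21765 corresponds to the U ≤ 60% branch:
U = √(4T_v/π) = 0.5264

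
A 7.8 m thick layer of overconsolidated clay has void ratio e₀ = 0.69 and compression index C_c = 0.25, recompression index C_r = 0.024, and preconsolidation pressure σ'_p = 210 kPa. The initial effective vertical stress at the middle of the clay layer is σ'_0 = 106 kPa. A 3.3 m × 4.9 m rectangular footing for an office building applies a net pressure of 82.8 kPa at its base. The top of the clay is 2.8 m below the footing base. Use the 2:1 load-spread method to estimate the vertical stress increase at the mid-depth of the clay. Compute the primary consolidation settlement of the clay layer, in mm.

Mid-depth of clay below the footing base: z = 2.8 + 7.8/2 = 6.7 m.
Stress increase at mid-clay by the 2:1 spreading method:
Δσ = qBL/((B+z)(L+z)) = 82.8×3.3×4.9/((3.3+6.7)(4.9+6.7)) = 11.542 kPa
Final effective stress: σ'_f = 106 + 11.542 = 117.54 kPa.
σ'_f = 117.54 ≤ σ'_p = 210 kPa, so the clay remains overconsolidated and only the recompression index applies:
S_c = C_r·H/(1+e₀)·log₁₀(σ'_f/σ'_0) = 0.024×7.8/1.69×log₁₀(117.54/106)
    = 0.11077 × 0.04488 = 0.004971 m

S_c ≈ 4.97 mm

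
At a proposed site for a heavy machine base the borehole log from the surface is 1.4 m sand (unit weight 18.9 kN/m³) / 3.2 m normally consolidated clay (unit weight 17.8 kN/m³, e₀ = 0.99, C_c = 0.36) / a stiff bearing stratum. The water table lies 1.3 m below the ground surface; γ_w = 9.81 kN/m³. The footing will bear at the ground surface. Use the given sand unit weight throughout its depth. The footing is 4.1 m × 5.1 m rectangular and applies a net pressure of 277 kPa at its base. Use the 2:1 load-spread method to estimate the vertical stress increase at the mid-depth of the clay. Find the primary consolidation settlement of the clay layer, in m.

Mid-depth of clay below the ground surface: z = 1.4 + 3.2/2 = 3 m.
Total vertical stress at mid-clay: σ_v = 18.9×1.4 + 17.8×1.6 = 54.94 kPa.
Pore pressure: u = 9.81×(3 − 1.3) = 16.677 kPa.
Initial effective stress: σ'_0 = σ_v − u = 54.94 − 16.677 = 38.263 kPa.
Stress increase at mid-clay by the 2:1 spreading method:
Δσ = qBL/((B+z)(L+z)) = 277×4.1×5.1/((4.1+3)(5.1+3)) = 100.71 kPa
Final effective stress: σ'_f = σ'_0 + Δσ = 38.263 + 100.71 = 138.97 kPa.
Normally consolidated clay, so the full stress increment lies on the virgin compression line:
S_c = C_c·H/(1+e₀)·log₁₀(σ'_f/σ'_0) = 0.36×3.2/(1+0.99)×log₁₀(138.97/38.263)
    = 0.57889 × 0.56014 = 0.3243 m

S_c ≈ 0.324 m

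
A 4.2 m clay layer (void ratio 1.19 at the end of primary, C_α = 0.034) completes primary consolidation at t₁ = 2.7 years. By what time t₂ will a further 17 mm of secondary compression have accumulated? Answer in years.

S_s = C_α·H/(1+e_p)·log₁₀(t₂/t₁) ⇒ log₁₀(t₂/t₁) = S_s·(1+e_p)/(C_α·H).
log₁₀(t₂/t₁) = 0.017 × (1+1.19) / (0.034×4.2) = 0.2607
t₂ = t₁ × 10^0.2607 = 2.7 × 1.823 = 4.921 years

t₂ ≈ 4.92 years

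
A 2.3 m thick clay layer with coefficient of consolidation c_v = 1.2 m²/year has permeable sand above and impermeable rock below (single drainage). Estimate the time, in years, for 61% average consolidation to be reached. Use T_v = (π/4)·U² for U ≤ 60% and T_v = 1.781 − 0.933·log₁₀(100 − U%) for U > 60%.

Drainage path length: H_d = H = 2.3 m (single drainage).
U > 60%: T_v = 1.781 − 0.933·log₁₀(100 − 61) = 0.29654.
t = T_v·H_d²/c_v = 0.29654×2.3²/1.2 = 1.307 years.

t ≈ 1.31 years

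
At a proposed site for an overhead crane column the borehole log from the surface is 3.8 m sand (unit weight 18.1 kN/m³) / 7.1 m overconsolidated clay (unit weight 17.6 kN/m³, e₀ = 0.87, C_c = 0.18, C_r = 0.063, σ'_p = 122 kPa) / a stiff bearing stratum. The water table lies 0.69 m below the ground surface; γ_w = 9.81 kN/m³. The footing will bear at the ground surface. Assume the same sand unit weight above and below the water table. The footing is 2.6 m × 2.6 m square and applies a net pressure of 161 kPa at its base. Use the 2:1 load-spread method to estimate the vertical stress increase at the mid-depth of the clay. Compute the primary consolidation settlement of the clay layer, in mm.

S_c ≈ 16 mm

Mid-depth of clay below the ground surface: z = 3.8 + 7.1/2 = 7.35 m.
Total vertical stress at mid-clay: σ_v = 18.1×3.8 + 17.6×3.55 = 131.26 kPa.
Pore pressure: u = 9.81×(7.35 − 0.69) = 65.335 kPa.
Initial effective stress: σ'_0 = σ_v − u = 131.26 − 65.335 = 65.925 kPa.
Stress increase at mid-clay by the 2:1 spreading method:
Δσ = qBL/((B+z)(L+z)) = 161×2.6×2.6/((2.6+7.35)(2.6+7.35)) = 10.993 kPa
Final effective stress: σ'_f = 65.925 + 10.993 = 76.918 kPa.
σ'_f = 76.918 ≤ σ'_p = 122 kPa, so the clay remains overconsolidated and only the recompression index applies:
S_c = C_r·H/(1+e₀)·log₁₀(σ'_f/σ'_0) = 0.063×7.1/1.87×log₁₀(76.918/65.925)
    = 0.2392 × 0.066978 = 0.01602 m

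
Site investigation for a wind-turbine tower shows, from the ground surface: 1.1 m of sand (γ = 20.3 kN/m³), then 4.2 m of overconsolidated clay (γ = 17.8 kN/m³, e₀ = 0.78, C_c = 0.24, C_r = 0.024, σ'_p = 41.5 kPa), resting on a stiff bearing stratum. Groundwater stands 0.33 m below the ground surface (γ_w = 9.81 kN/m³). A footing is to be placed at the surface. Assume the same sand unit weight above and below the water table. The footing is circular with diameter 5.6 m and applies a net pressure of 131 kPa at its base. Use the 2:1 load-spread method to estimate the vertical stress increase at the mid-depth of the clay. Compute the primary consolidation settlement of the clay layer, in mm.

Mid-depth of clay below the ground surface: z = 1.1 + 4.2/2 = 3.2 m.
Total vertical stress at mid-clay: σ_v = 20.3×1.1 + 17.8×2.1 = 59.71 kPa.
Pore pressure: u = 9.81×(3.2 − 0.33) = 28.155 kPa.
Initial effective stress: σ'_0 = σ_v − u = 59.71 − 28.155 = 31.555 kPa.
Stress increase at mid-clay by the 2:1 spreading method:
Δσ ≈ qD²/(D+z)² = 131×5.6²/(5.6+3.2)² = 53.05 kPa
Final effective stress: σ'_f = 31.555 + 53.05 = 84.605 kPa.
σ'_f = 84.605 > σ'_p = 41.5 kPa, so the stress path crosses the preconsolidation pressure — recompression up to σ'_p, then virgin compression beyond:
S_c = H/(1+e₀)·[C_r·log₁₀(σ'_p/σ'_0) + C_c·log₁₀(σ'_f/σ'_p)]
    = 4.2/1.78 × [0.024×log₁₀(41.5/31.555) + 0.24×log₁₀(84.605/41.5)]
    = 2.3596 × [0.0028555 + 0.074244] = 0.1819 m

S_c ≈ 182 mm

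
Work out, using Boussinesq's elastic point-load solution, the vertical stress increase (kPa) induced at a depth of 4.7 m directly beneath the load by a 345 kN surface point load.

Δσ_z ≈ 7.46 kPa

Boussinesq vertical stress below a point load on an elastic half-space:
Δσ_z = 3P/(2πz²) · [1 + (r/z)²]^(−5/2)
r/z = 0/4.7 = 0; [1+(r/z)²]^(−5/2) = 1.
Δσ_z = 3×345/(2π×4.7²) × 1 = 7.457 × 1 = 7.457 kPa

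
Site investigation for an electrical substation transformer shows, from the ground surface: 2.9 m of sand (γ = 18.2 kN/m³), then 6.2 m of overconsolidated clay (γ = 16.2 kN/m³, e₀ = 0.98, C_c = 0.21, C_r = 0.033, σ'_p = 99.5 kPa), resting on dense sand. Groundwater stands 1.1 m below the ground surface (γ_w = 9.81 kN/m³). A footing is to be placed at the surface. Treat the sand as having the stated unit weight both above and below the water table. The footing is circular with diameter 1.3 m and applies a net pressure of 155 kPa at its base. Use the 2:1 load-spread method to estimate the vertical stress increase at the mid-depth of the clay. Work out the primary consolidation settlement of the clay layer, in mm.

S_c ≈ 3.85 mm

Mid-depth of clay below the ground surface: z = 2.9 + 6.2/2 = 6 m.
Total vertical stress at mid-clay: σ_v = 18.2×2.9 + 16.2×3.1 = 103 kPa.
Pore pressure: u = 9.81×(6 − 1.1) = 48.069 kPa.
Initial effective stress: σ'_0 = σ_v − u = 103 − 48.069 = 54.931 kPa.
Stress increase at mid-clay by the 2:1 spreading method:
Δσ ≈ qD²/(D+z)² = 155×1.3²/(1.3+6)² = 4.9156 kPa
Final effective stress: σ'_f = 54.931 + 4.9156 = 59.847 kPa.
σ'_f = 59.847 ≤ σ'_p = 99.5 kPa, so the clay remains overconsolidated and only the recompression index applies:
S_c = C_r·H/(1+e₀)·log₁₀(σ'_f/σ'_0) = 0.033×6.2/1.98×log₁₀(59.847/54.931)
    = 0.10333 × 0.037225 = 0.003847 m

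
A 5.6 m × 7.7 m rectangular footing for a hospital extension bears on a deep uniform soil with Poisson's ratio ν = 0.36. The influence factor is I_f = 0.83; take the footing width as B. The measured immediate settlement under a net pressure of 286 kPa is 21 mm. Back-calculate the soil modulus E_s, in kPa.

S_e = q·B·(1−ν²)/E_s · I_f  ⇒  E_s = q·B·(1−ν²)·I_f / S_e.
E_s = 286 × 5.6 × 0.8704 × 0.83 / 0.021 = 55100 kPa

E_s ≈ 55100 kPa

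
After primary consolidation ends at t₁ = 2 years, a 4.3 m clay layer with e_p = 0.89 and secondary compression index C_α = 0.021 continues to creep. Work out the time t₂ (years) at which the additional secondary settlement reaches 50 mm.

t₂ ≈ 22.3 years

S_s = C_α·H/(1+e_p)·log₁₀(t₂/t₁) ⇒ log₁₀(t₂/t₁) = S_s·(1+e_p)/(C_α·H).
log₁₀(t₂/t₁) = 0.05 × (1+0.89) / (0.021×4.3) = 1.047
t₂ = t₁ × 10^1.047 = 2 × 11.13 = 22.26 years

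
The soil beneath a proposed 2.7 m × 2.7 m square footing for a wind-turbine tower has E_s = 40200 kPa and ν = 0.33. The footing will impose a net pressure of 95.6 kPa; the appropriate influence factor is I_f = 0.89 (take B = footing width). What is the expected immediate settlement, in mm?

Immediate (elastic) settlement: S_e = q·B·(1−ν²)/E_s · I_f.
S_e = 95.6 × 2.7 × (1 − 0.33²) / 40200 × 0.89
    = 95.6 × 2.7 × 0.8911 / 40200 × 0.89
    = 0.005092 m = 5.092 mm

S_e ≈ 5.09 mm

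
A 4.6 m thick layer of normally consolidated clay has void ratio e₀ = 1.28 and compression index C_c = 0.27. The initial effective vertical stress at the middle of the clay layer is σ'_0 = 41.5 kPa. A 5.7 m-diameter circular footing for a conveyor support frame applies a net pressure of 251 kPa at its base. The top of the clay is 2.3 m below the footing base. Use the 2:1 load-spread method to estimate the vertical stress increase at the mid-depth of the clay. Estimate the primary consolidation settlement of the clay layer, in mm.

Mid-depth of clay below the footing base: z = 2.3 + 4.6/2 = 4.6 m.
Stress increase at mid-clay by the 2:1 spreading method:
Δσ ≈ qD²/(D+z)² = 251×5.7²/(5.7+4.6)² = 76.869 kPa
Final effective stress: σ'_f = σ'_0 + Δσ = 41.5 + 76.869 = 118.37 kPa.
Normally consolidated clay, so the full stress increment lies on the virgin compression line:
S_c = C_c·H/(1+e₀)·log₁₀(σ'_f/σ'_0) = 0.27×4.6/(1+1.28)×log₁₀(118.37/41.5)
    = 0.54474 × 0.45519 = 0.248 m

S_c ≈ 248 mm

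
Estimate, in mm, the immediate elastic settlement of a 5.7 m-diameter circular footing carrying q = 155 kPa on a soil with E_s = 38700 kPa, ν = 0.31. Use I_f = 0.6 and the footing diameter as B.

S_e ≈ 12.4 mm

Immediate (elastic) settlement: S_e = q·B·(1−ν²)/E_s · I_f.
S_e = 155 × 5.7 × (1 − 0.31²) / 38700 × 0.6
    = 155 × 5.7 × 0.9039 / 38700 × 0.6
    = 0.01238 m = 12.38 mm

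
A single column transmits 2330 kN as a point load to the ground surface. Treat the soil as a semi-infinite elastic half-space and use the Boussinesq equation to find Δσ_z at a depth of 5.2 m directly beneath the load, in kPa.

Boussinesq vertical stress below a point load on an elastic half-space:
Δσ_z = 3P/(2πz²) · [1 + (r/z)²]^(−5/2)
r/z = 0/5.2 = 0; [1+(r/z)²]^(−5/2) = 1.
Δσ_z = 3×2330/(2π×5.2²) × 1 = 41.142 × 1 = 41.14 kPa

Δσ_z ≈ 41.1 kPa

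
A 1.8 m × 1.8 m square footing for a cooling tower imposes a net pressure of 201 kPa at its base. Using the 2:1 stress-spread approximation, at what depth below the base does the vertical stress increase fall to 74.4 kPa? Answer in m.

z ≈ 1.16 m

2:1 spreading — at depth z the loaded area has grown by z in each plan dimension:
qB²/(B+z)² = Δσ_z ⇒ z = B(√(q/Δσ_z) − 1) = 1.8×(√(201/74.4) − 1) = 1.159 m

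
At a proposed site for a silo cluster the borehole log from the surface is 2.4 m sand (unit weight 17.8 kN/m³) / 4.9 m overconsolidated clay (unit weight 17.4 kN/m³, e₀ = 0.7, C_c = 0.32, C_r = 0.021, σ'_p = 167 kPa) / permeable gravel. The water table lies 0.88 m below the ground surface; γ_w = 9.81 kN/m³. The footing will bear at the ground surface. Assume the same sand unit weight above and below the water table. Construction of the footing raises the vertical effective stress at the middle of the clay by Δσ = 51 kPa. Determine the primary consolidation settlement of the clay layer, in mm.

Mid-depth of clay below the ground surface: z = 2.4 + 4.9/2 = 4.85 m.
Total vertical stress at mid-clay: σ_v = 17.8×2.4 + 17.4×2.45 = 85.35 kPa.
Pore pressure: u = 9.81×(4.85 − 0.88) = 38.946 kPa.
Initial effective stress: σ'_0 = σ_v − u = 85.35 − 38.946 = 46.404 kPa.
Final effective stress: σ'_f = 46.404 + 51 = 97.404 kPa.
σ'_f = 97.404 ≤ σ'_p = 167 kPa, so the clay remains overconsolidated and only the recompression index applies:
S_c = C_r·H/(1+e₀)·log₁₀(σ'_f/σ'_0) = 0.021×4.9/1.7×log₁₀(97.404/46.404)
    = 0.06053 × 0.32202 = 0.01949 m

S_c ≈ 19.5 mm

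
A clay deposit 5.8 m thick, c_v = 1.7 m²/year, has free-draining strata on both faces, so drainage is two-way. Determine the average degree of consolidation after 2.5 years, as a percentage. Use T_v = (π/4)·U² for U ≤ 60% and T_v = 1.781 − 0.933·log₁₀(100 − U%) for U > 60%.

Drainage path length: H_d = H/2 = 2.9 m (double drainage).
T_v = c_v·t/H_d² = 1.7×2.5/2.9² = 0.50535.
T_v = 0.50535 corresponds to the U > 60% branch:
U = 1 − 10^((1.781 − T_v)/0.933)/100 = 0.7671

U ≈ 76.7 %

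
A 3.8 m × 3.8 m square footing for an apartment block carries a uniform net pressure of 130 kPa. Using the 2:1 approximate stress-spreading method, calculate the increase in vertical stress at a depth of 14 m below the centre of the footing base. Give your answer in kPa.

Δσ_z ≈ 5.92 kPa

By the 2:1 method the load spreads at 1 horizontal : 2 vertical, so at depth z the loaded area has grown by z in each plan dimension:
Δσ = qBL/((B+z)(L+z)) = 130×3.8×3.8/((3.8+14)(3.8+14)) = 5.9248 kPa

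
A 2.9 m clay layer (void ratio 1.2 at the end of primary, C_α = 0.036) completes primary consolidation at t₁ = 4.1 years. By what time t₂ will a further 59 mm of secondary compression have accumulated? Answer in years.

t₂ ≈ 71.8 years

S_s = C_α·H/(1+e_p)·log₁₀(t₂/t₁) ⇒ log₁₀(t₂/t₁) = S_s·(1+e_p)/(C_α·H).
log₁₀(t₂/t₁) = 0.059 × (1+1.2) / (0.036×2.9) = 1.243
t₂ = t₁ × 10^1.243 = 4.1 × 17.51 = 71.79 years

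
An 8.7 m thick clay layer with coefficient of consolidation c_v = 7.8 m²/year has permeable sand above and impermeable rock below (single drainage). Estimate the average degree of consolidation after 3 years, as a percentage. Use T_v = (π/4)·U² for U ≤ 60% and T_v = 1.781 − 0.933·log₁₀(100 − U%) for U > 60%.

Drainage path length: H_d = H = 8.7 m (single drainage).
T_v = c_v·t/H_d² = 7.8×3/8.7² = 0.30916.
T_v = 0.30916 corresponds to the U > 60% branch:
U = 1 − 10^((1.781 − T_v)/0.933)/100 = 0.622

U ≈ 62.2 %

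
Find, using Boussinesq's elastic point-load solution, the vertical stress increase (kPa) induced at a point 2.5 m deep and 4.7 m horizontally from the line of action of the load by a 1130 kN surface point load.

Boussinesq vertical stress below a point load on an elastic half-space:
Δσ_z = 3P/(2πz²) · [1 + (r/z)²]^(−5/2)
r/z = 4.7/2.5 = 1.88; [1+(r/z)²]^(−5/2) = 0.02284.
Δσ_z = 3×1130/(2π×2.5²) × 0.02284 = 86.326 × 0.02284 = 1.972 kPa

Δσ_z ≈ 1.97 kPa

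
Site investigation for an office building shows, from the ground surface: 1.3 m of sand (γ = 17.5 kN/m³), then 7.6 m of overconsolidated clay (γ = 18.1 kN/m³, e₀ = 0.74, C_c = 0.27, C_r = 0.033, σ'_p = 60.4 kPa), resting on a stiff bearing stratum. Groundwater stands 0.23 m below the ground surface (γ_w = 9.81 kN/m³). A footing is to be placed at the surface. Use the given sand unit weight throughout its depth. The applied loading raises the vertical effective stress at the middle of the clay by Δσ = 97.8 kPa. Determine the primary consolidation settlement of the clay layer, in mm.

Mid-depth of clay below the ground surface: z = 1.3 + 7.6/2 = 5.1 m.
Total vertical stress at mid-clay: σ_v = 17.5×1.3 + 18.1×3.8 = 91.53 kPa.
Pore pressure: u = 9.81×(5.1 − 0.23) = 47.775 kPa.
Initial effective stress: σ'_0 = σ_v − u = 91.53 − 47.775 = 43.755 kPa.
Final effective stress: σ'_f = 43.755 + 97.8 = 141.56 kPa.
σ'_f = 141.56 > σ'_p = 60.4 kPa, so the stress path crosses the preconsolidation pressure — recompression up to σ'_p, then virgin compression beyond:
S_c = H/(1+e₀)·[C_r·log₁₀(σ'_p/σ'_0) + C_c·log₁₀(σ'_f/σ'_p)]
    = 7.6/1.74 × [0.033×log₁₀(60.4/43.755) + 0.27×log₁₀(141.56/60.4)]
    = 4.3678 × [0.0046203 + 0.099874] = 0.4564 m

S_c ≈ 456 mm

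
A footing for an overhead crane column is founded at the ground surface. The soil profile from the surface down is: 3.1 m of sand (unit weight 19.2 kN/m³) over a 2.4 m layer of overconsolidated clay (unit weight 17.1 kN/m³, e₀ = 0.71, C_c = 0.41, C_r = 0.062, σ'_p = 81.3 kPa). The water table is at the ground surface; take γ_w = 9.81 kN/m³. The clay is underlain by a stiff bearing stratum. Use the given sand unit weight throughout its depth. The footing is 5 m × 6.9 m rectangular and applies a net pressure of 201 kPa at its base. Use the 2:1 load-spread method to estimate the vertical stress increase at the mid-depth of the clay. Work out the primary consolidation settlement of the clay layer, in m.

S_c ≈ 0.0915 m

Mid-depth of clay below the ground surface: z = 3.1 + 2.4/2 = 4.3 m.
Total vertical stress at mid-clay: σ_v = 19.2×3.1 + 17.1×1.2 = 80.04 kPa.
Pore pressure: u = 9.81×(4.3 − 0) = 42.183 kPa.
Initial effective stress: σ'_0 = σ_v − u = 80.04 − 42.183 = 37.857 kPa.
Stress increase at mid-clay by the 2:1 spreading method:
Δσ = qBL/((B+z)(L+z)) = 201×5×6.9/((5+4.3)(6.9+4.3)) = 66.575 kPa
Final effective stress: σ'_f = 37.857 + 66.575 = 104.43 kPa.
σ'_f = 104.43 > σ'_p = 81.3 kPa, so the stress path crosses the preconsolidation pressure — recompression up to σ'_p, then virgin compression beyond:
S_c = H/(1+e₀)·[C_r·log₁₀(σ'_p/σ'_0) + C_c·log₁₀(σ'_f/σ'_p)]
    = 2.4/1.71 × [0.062×log₁₀(81.3/37.857) + 0.41×log₁₀(104.43/81.3)]
    = 1.4035 × [0.020581 + 0.044581] = 0.09145 m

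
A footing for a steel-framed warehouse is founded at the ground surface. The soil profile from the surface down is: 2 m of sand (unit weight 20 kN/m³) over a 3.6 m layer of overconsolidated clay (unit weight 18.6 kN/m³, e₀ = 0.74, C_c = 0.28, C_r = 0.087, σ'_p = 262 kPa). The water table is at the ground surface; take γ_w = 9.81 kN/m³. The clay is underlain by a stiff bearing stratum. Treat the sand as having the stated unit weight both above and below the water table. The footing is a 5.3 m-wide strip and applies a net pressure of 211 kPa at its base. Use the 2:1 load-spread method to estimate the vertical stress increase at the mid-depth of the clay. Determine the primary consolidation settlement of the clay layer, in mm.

Mid-depth of clay below the ground surface: z = 2 + 3.6/2 = 3.8 m.
Total vertical stress at mid-clay: σ_v = 20×2 + 18.6×1.8 = 73.48 kPa.
Pore pressure: u = 9.81×(3.8 − 0) = 37.278 kPa.
Initial effective stress: σ'_0 = σ_v − u = 73.48 − 37.278 = 36.202 kPa.
Stress increase at mid-clay by the 2:1 spreading method:
Δσ = qB/(B+z) = 211×5.3/(5.3+3.8) = 122.89 kPa
Final effective stress: σ'_f = 36.202 + 122.89 = 159.09 kPa.
σ'_f = 159.09 ≤ σ'_p = 262 kPa, so the clay remains overconsolidated and only the recompression index applies:
S_c = C_r·H/(1+e₀)·log₁₀(σ'_f/σ'_0) = 0.087×3.6/1.74×log₁₀(159.09/36.202)
    = 0.18 × 0.64291 = 0.1157 m

S_c ≈ 116 mm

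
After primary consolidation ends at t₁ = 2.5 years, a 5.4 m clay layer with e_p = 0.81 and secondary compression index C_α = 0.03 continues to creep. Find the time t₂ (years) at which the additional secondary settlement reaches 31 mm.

t₂ ≈ 5.55 years

S_s = C_α·H/(1+e_p)·log₁₀(t₂/t₁) ⇒ log₁₀(t₂/t₁) = S_s·(1+e_p)/(C_α·H).
log₁₀(t₂/t₁) = 0.031 × (1+0.81) / (0.03×5.4) = 0.3464
t₂ = t₁ × 10^0.3464 = 2.5 × 2.22 = 5.55 years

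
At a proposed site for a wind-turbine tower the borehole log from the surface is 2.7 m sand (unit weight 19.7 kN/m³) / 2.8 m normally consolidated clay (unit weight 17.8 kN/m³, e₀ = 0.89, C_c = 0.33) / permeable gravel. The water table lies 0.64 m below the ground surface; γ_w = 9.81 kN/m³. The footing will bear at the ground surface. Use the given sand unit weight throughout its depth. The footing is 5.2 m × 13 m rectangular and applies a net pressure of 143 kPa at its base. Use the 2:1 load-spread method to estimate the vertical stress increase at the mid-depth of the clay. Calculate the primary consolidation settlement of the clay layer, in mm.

Mid-depth of clay below the ground surface: z = 2.7 + 2.8/2 = 4.1 m.
Total vertical stress at mid-clay: σ_v = 19.7×2.7 + 17.8×1.4 = 78.11 kPa.
Pore pressure: u = 9.81×(4.1 − 0.64) = 33.943 kPa.
Initial effective stress: σ'_0 = σ_v − u = 78.11 − 33.943 = 44.167 kPa.
Stress increase at mid-clay by the 2:1 spreading method:
Δσ = qBL/((B+z)(L+z)) = 143×5.2×13/((5.2+4.1)(13+4.1)) = 60.786 kPa
Final effective stress: σ'_f = σ'_0 + Δσ = 44.167 + 60.786 = 104.95 kPa.
Normally consolidated clay, so the full stress increment lies on the virgin compression line:
S_c = C_c·H/(1+e₀)·log₁₀(σ'_f/σ'_0) = 0.33×2.8/(1+0.89)×log₁₀(104.95/44.167)
    = 0.48889 × 0.37588 = 0.1838 m

S_c ≈ 184 mm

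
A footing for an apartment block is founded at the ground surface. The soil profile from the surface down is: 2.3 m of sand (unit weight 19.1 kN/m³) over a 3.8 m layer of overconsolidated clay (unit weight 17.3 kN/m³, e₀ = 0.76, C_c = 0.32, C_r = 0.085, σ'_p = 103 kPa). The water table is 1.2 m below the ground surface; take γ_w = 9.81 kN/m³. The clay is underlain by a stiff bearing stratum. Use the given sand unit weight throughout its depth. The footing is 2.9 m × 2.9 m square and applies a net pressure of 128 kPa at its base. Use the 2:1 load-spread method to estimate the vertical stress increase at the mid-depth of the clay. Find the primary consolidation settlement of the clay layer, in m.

Mid-depth of clay below the ground surface: z = 2.3 + 3.8/2 = 4.2 m.
Total vertical stress at mid-clay: σ_v = 19.1×2.3 + 17.3×1.9 = 76.8 kPa.
Pore pressure: u = 9.81×(4.2 − 1.2) = 29.43 kPa.
Initial effective stress: σ'_0 = σ_v − u = 76.8 − 29.43 = 47.37 kPa.
Stress increase at mid-clay by the 2:1 spreading method:
Δσ = qBL/((B+z)(L+z)) = 128×2.9×2.9/((2.9+4.2)(2.9+4.2)) = 21.354 kPa
Final effective stress: σ'_f = 47.37 + 21.354 = 68.724 kPa.
σ'_f = 68.724 ≤ σ'_p = 103 kPa, so the clay remains overconsolidated and only the recompression index applies:
S_c = C_r·H/(1+e₀)·log₁₀(σ'_f/σ'_0) = 0.085×3.8/1.76×log₁₀(68.724/47.37)
    = 0.18352 × 0.16161 = 0.02966 m

S_c ≈ 0.0297 m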